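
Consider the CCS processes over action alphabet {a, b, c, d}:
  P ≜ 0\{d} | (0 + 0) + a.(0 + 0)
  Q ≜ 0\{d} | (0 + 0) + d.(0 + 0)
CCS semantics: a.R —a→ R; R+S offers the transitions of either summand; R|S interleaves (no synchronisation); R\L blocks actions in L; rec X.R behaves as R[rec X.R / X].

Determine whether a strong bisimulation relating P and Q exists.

NO

P's transition system — 2 states:
  m0 = 0\{d} | (0 + 0) + a.(0 + 0) | -a-> m1
  m1 = 0 + 0 | ∅
Q's transition system — 2 states:
  n0 = 0\{d} | (0 + 0) + d.(0 + 0) | -d-> n1
  n1 = 0 + 0 | ∅
Coarsest stable partition (strong bisimilarity classes):
  B0 = {m0}
  B1 = {m1, n1}
  B2 = {n0}
m0 ∈ B0, n0 ∈ B2 → different blocks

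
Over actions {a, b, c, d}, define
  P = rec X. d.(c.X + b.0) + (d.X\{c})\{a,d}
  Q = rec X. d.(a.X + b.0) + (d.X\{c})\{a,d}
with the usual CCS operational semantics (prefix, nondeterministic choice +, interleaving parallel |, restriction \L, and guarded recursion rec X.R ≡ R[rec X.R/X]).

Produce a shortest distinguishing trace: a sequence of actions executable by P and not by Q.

dc

P's transition system — 3 states:
  m0 = rec X. d.(c.X + b.0) + (d.X\{c})\{a,d} :: ··d··> m1
  m1 = c.(rec X. d.(c.X + b.0) + (d.X\{c})\{a,d}) + b.0 :: ··b··> m2, ··c··> m0
  m2 = 0 :: deadlocked
Q's transition system — 3 states:
  n0 = rec X. d.(a.X + b.0) + (d.X\{c})\{a,d} :: ··d··> n1
  n1 = a.(rec X. d.(a.X + b.0) + (d.X\{c})\{a,d}) + b.0 :: ··a··> n0, ··b··> n2
  n2 = 0 :: deadlocked
Trace ⟨dc⟩ through P, begin at {m0}:
  step 1 (d): {m1}
  step 2 (c): {m0}
  ✓ P
Trace ⟨dc⟩ through Q, begin at {n0}:
  step 1 (d): {n1}
  step 2 (c): ∅ (Q stuck)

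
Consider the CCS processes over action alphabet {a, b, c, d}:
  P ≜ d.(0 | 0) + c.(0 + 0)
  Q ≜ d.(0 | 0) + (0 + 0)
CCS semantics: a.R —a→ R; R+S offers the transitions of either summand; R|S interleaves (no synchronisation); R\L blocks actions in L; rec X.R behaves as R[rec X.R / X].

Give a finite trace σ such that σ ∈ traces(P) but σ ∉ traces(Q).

LTS(P): 3 reachable states
  p0 = d.(0 | 0) + c.(0 + 0) ⊢ =c=> p1, =d=> p2
  p1 = 0 + 0 ⊢ ·
  p2 = 0 | 0 ⊢ ·
LTS(Q): 2 reachable states
  q0 = d.(0 | 0) + (0 + 0) ⊢ =d=> q1
  q1 = 0 | 0 ⊢ ·
Run σ = ⟨c⟩ on P: start {p0}
  [1] c ⇒ {p1}
  — P admits the full trace.
Run σ = ⟨c⟩ on Q: start {q0}
  [1] c ⇒ no successor for Q

c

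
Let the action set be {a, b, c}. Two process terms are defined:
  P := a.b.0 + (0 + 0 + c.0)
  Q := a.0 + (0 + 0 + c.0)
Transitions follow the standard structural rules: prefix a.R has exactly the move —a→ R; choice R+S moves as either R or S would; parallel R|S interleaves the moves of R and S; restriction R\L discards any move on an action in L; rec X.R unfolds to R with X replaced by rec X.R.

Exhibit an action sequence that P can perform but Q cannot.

P's transition system — 3 states:
  p0 = a.b.0 + (0 + 0 + c.0) → —a→ p1, —c→ p2
  p1 = b.0 → —b→ p2
  p2 = 0 → ·
Q's transition system — 2 states:
  q0 = a.0 + (0 + 0 + c.0) → —a→ q1, —c→ q1
  q1 = 0 → ·
Trace ⟨ab⟩ through P, begin at {p0}:
  [1] a ⇒ {p1}
  [2] b ⇒ {p2}
  ✓ P
Trace ⟨ab⟩ through Q, begin at {q0}:
  [1] a ⇒ {q1}
  [2] b ⇒ ∅ (Q stuck)

ab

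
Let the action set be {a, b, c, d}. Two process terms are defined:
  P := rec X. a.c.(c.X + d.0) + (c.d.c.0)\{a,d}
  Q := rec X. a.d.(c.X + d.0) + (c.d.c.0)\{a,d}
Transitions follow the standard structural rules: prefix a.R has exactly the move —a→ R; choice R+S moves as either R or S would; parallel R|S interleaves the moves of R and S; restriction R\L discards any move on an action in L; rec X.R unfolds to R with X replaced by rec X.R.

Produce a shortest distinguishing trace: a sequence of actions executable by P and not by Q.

ac

LTS(P): 5 reachable states
  s0 = rec X. a.c.(c.X + d.0) + (c.d.c.0)\{a,d} has moves —a→ s1, —c→ s2
  s1 = c.(c.(rec X. a.c.(c.X + d.0) + (c.d.c.0)\{a,d}) + d.0) has moves —c→ s3
  s2 = (d.c.0)\{a,d} has moves deadlocked
  s3 = c.(rec X. a.c.(c.X + d.0) + (c.d.c.0)\{a,d}) + d.0 has moves —c→ s0, —d→ s4
  s4 = 0 has moves deadlocked
LTS(Q): 5 reachable states
  t0 = rec X. a.d.(c.X + d.0) + (c.d.c.0)\{a,d} has moves —a→ t1, —c→ t2
  t1 = d.(c.(rec X. a.d.(c.X + d.0) + (c.d.c.0)\{a,d}) + d.0) has moves —d→ t3
  t2 = (d.c.0)\{a,d} has moves deadlocked
  t3 = c.(rec X. a.d.(c.X + d.0) + (c.d.c.0)\{a,d}) + d.0 has moves —c→ t0, —d→ t4
  t4 = 0 has moves deadlocked
Run σ = ⟨ac⟩ on P: start {s0}
  after a @ step 1: {s1}
  after c @ step 2: {s3}
  ✓ P
Run σ = ⟨ac⟩ on Q: start {t0}
  after a @ step 1: {t1}
  after c @ step 2: ∅ (Q stuck)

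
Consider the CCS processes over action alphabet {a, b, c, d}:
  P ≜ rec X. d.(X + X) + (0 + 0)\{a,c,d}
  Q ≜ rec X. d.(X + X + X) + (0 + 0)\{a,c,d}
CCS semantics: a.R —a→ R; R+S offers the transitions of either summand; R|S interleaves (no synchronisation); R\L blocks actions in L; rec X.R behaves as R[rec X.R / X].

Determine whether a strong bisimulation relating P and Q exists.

bisimilar

P's transition system — 2 states:
  u0 = rec X. d.(X + X) + (0 + 0)\{a,c,d} ⊢ =d=> u1
  u1 = (rec X. d.(X + X) + (0 + 0)\{a,c,d}) + (rec X. d.(X + X) + (0 + 0)\{a,c,d}) ⊢ =d=> u1
Q's transition system — 2 states:
  v0 = rec X. d.(X + X + X) + (0 + 0)\{a,c,d} ⊢ =d=> v1
  v1 = (rec X. d.(X + X + X) + (0 + 0)\{a,c,d}) + (rec X. d.(X + X + X) + (0 + 0)\{a,c,d}) + (rec X. d.(X + X + X) + (0 + 0)\{a,c,d}) ⊢ =d=> v1
Bisimilarity quotient blocks:
  B0 = {u0, u1, v0, v1}
u0 ∈ B0, v0 ∈ B0 → same block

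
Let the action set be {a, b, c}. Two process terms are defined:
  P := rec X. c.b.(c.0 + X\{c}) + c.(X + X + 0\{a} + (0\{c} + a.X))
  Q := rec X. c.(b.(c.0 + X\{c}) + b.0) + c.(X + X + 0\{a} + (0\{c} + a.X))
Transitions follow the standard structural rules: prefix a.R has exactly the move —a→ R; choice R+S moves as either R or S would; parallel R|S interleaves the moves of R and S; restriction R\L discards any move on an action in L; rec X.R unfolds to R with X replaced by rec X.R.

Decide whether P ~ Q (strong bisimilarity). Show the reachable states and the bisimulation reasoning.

P ≁ Q

LTS(P): 5 reachable states
  s0 = rec X. c.b.(c.0 + X\{c}) + c.(X + X + 0\{a} + (0\{c} + a.X)) → -c-> s1, -c-> s2
  s1 = (rec X. c.b.(c.0 + X\{c}) + c.(X + X + 0\{a} + (0\{c} + a.X))) + (rec X. c.b.(c.0 + X\{c}) + c.(X + X + 0\{a} + (0\{c} + a.X))) + 0\{a} + (0\{c} + a.(rec X. c.b.(c.0 + X\{c}) + c.(X + X + 0\{a} + (0\{c} + a.X)))) → -a-> s0, -c-> s1, -c-> s2
  s2 = b.(c.0 + (rec X. c.b.(c.0 + X\{c}) + c.(X + X + 0\{a} + (0\{c} + a.X)))\{c}) → -b-> s3
  s3 = c.0 + (rec X. c.b.(c.0 + X\{c}) + c.(X + X + 0\{a} + (0\{c} + a.X)))\{c} → -c-> s4
  s4 = 0 → ·
LTS(Q): 5 reachable states
  t0 = rec X. c.(b.(c.0 + X\{c}) + b.0) + c.(X + X + 0\{a} + (0\{c} + a.X)) → -c-> t1, -c-> t2
  t1 = (rec X. c.(b.(c.0 + X\{c}) + b.0) + c.(X + X + 0\{a} + (0\{c} + a.X))) + (rec X. c.(b.(c.0 + X\{c}) + b.0) + c.(X + X + 0\{a} + (0\{c} + a.X))) + 0\{a} + (0\{c} + a.(rec X. c.(b.(c.0 + X\{c}) + b.0) + c.(X + X + 0\{a} + (0\{c} + a.X)))) → -a-> t0, -c-> t1, -c-> t2
  t2 = b.(c.0 + (rec X. c.(b.(c.0 + X\{c}) + b.0) + c.(X + X + 0\{a} + (0\{c} + a.X)))\{c}) + b.0 → -b-> t3, -b-> t4
  t3 = 0 → ·
  t4 = c.0 + (rec X. c.(b.(c.0 + X\{c}) + b.0) + c.(X + X + 0\{a} + (0\{c} + a.X)))\{c} → -c-> t3
Partition-refinement fixed point:
  B0 = {s0}
  B1 = {s1}
  B2 = {s2}
  B3 = {s3, t4}
  B4 = {s4, t3}
  B5 = {t0}
  B6 = {t1}
  B7 = {t2}
s0 ∈ B0, t0 ∈ B5 → different blocks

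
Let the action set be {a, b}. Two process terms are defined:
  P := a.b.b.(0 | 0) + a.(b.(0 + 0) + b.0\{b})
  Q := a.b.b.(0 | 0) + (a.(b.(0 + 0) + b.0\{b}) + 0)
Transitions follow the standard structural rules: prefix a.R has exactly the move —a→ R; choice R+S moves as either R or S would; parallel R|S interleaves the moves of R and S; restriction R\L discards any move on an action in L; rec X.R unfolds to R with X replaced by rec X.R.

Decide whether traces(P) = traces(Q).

P's transition system — 7 states:
  p0 = a.b.b.(0 | 0) + a.(b.(0 + 0) + b.0\{b}) | -a-> p1, -a-> p2
  p1 = b.(0 + 0) + b.0\{b} | -b-> p3, -b-> p4
  p2 = b.b.(0 | 0) | -b-> p5
  p3 = 0 + 0 | (no moves)
  p4 = 0\{b} | (no moves)
  p5 = b.(0 | 0) | -b-> p6
  p6 = 0 | 0 | (no moves)
Q's transition system — 7 states:
  q0 = a.b.b.(0 | 0) + (a.(b.(0 + 0) + b.0\{b}) + 0) | -a-> q1, -a-> q2
  q1 = b.(0 + 0) + b.0\{b} | -b-> q3, -b-> q4
  q2 = b.b.(0 | 0) | -b-> q5
  q3 = 0 + 0 | (no moves)
  q4 = 0\{b} | (no moves)
  q5 = b.(0 | 0) | -b-> q6
  q6 = 0 | 0 | (no moves)
Partition-refinement fixed point:
  B0 = {p0, q0}
  B1 = {p2, q2}
  B2 = {p1, p5, q1, q5}
  B3 = {p3, p4, p6, q3, q4, q6}
p0 ∈ B0, q0 ∈ B0 → same block
Bisimilar ⇒ trace-equivalent.

trace-equivalent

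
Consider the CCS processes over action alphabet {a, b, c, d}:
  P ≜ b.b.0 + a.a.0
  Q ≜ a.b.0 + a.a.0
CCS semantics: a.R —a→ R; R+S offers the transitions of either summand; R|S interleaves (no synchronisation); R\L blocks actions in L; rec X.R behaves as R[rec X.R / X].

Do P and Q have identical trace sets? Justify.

Reachable graph of P (4 states):
  p0 = b.b.0 + a.a.0 ⊢ --a--▸ p1, --b--▸ p2
  p1 = a.0 ⊢ --a--▸ p3
  p2 = b.0 ⊢ --b--▸ p3
  p3 = 0 ⊢ ·
Reachable graph of Q (4 states):
  q0 = a.b.0 + a.a.0 ⊢ --a--▸ q1, --a--▸ q2
  q1 = a.0 ⊢ --a--▸ q3
  q2 = b.0 ⊢ --b--▸ q3
  q3 = 0 ⊢ ·
Run σ = ⟨b⟩ on P: start {p0}
  step 1 (b): {p2}
  — P admits the full trace.
Run σ = ⟨b⟩ on Q: start {q0}
  step 1 (b): ∅ (Q stuck)

trace-distinct — witness ⟨b⟩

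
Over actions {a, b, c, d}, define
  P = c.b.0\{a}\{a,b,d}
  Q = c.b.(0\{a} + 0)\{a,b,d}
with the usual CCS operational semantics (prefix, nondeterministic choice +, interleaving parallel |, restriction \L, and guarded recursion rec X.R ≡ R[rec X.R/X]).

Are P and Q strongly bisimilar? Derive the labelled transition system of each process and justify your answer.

YES

P's transition system — 3 states:
  u0 = c.b.0\{a}\{a,b,d} | ··c··> u1
  u1 = b.0\{a}\{a,b,d} | ··b··> u2
  u2 = 0\{a}\{a,b,d} | deadlocked
Q's transition system — 3 states:
  v0 = c.b.(0\{a} + 0)\{a,b,d} | ··c··> v1
  v1 = b.(0\{a} + 0)\{a,b,d} | ··b··> v2
  v2 = (0\{a} + 0)\{a,b,d} | deadlocked
Bisimilarity quotient blocks:
  B0 = {u0, v0}
  B1 = {u1, v1}
  B2 = {u2, v2}
u0 ∈ B0, v0 ∈ B0 → same block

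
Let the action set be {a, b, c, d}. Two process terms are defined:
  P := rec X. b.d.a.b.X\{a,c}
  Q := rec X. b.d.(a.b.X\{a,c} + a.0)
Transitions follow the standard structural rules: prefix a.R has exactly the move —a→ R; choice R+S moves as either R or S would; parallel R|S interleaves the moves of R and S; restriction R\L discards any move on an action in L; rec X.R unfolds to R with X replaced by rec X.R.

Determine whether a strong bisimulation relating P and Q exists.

P ≁ Q

Reachable graph of P (7 states):
  u0 = rec X. b.d.a.b.X\{a,c} → —b→ u1
  u1 = d.a.b.(rec X. b.d.a.b.X\{a,c})\{a,c} → —d→ u2
  u2 = a.b.(rec X. b.d.a.b.X\{a,c})\{a,c} → —a→ u3
  u3 = b.(rec X. b.d.a.b.X\{a,c})\{a,c} → —b→ u4
  u4 = (rec X. b.d.a.b.X\{a,c})\{a,c} → —b→ u5
  u5 = (d.a.b.(rec X. b.d.a.b.X\{a,c})\{a,c})\{a,c} → —d→ u6
  u6 = (a.b.(rec X. b.d.a.b.X\{a,c})\{a,c})\{a,c} → (no moves)
Reachable graph of Q (8 states):
  v0 = rec X. b.d.(a.b.X\{a,c} + a.0) → —b→ v1
  v1 = d.(a.b.(rec X. b.d.(a.b.X\{a,c} + a.0))\{a,c} + a.0) → —d→ v2
  v2 = a.b.(rec X. b.d.(a.b.X\{a,c} + a.0))\{a,c} + a.0 → —a→ v3, —a→ v4
  v3 = 0 → (no moves)
  v4 = b.(rec X. b.d.(a.b.X\{a,c} + a.0))\{a,c} → —b→ v5
  v5 = (rec X. b.d.(a.b.X\{a,c} + a.0))\{a,c} → —b→ v6
  v6 = (d.(a.b.(rec X. b.d.(a.b.X\{a,c} + a.0))\{a,c} + a.0))\{a,c} → —d→ v7
  v7 = (a.b.(rec X. b.d.(a.b.X\{a,c} + a.0))\{a,c} + a.0)\{a,c} → (no moves)
Bisimilarity quotient blocks:
  B0 = {u0}
  B1 = {u1}
  B2 = {u2}
  B3 = {u3, v4}
  B4 = {u4, v5}
  B5 = {u5, v6}
  B6 = {u6, v3, v7}
  B7 = {v0}
  B8 = {v1}
  B9 = {v2}
u0 ∈ B0, v0 ∈ B7 → different blocks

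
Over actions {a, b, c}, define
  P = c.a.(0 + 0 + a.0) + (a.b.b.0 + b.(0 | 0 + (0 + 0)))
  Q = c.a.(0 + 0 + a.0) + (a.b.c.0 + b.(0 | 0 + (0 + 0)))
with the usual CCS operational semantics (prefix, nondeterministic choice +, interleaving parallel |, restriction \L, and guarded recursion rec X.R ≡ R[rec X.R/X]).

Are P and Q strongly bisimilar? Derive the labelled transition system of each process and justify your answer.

P's transition system — 7 states:
  p0 = c.a.(0 + 0 + a.0) + (a.b.b.0 + b.(0 | 0 + (0 + 0))) | --a--▸ p1, --b--▸ p2, --c--▸ p3
  p1 = b.b.0 | --b--▸ p4
  p2 = 0 | 0 + (0 + 0) | ∅
  p3 = a.(0 + 0 + a.0) | --a--▸ p5
  p4 = b.0 | --b--▸ p6
  p5 = 0 + 0 + a.0 | --a--▸ p6
  p6 = 0 | ∅
Q's transition system — 7 states:
  q0 = c.a.(0 + 0 + a.0) + (a.b.c.0 + b.(0 | 0 + (0 + 0))) | --a--▸ q1, --b--▸ q2, --c--▸ q3
  q1 = b.c.0 | --b--▸ q4
  q2 = 0 | 0 + (0 + 0) | ∅
  q3 = a.(0 + 0 + a.0) | --a--▸ q5
  q4 = c.0 | --c--▸ q6
  q5 = 0 + 0 + a.0 | --a--▸ q6
  q6 = 0 | ∅
Bisimilarity quotient blocks:
  B0 = {p0}
  B1 = {p1}
  B2 = {p4}
  B3 = {p2, p6, q2, q6}
  B4 = {p3, q3}
  B5 = {p5, q5}
  B6 = {q0}
  B7 = {q1}
  B8 = {q4}
p0 ∈ B0, q0 ∈ B6 → different blocks

not bisimilar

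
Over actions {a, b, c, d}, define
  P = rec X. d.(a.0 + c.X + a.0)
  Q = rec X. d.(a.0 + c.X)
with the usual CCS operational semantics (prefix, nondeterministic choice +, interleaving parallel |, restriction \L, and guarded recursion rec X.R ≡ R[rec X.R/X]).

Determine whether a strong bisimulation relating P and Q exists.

bisimilar

Reachable graph of P (3 states):
  s0 = rec X. d.(a.0 + c.X + a.0) → -d-> s1
  s1 = a.0 + c.(rec X. d.(a.0 + c.X + a.0)) + a.0 → -a-> s2, -c-> s0
  s2 = 0 → ·
Reachable graph of Q (3 states):
  t0 = rec X. d.(a.0 + c.X) → -d-> t1
  t1 = a.0 + c.(rec X. d.(a.0 + c.X)) → -a-> t2, -c-> t0
  t2 = 0 → ·
Bisimilarity quotient blocks:
  B0 = {s0, t0}
  B1 = {s1, t1}
  B2 = {s2, t2}
s0 ∈ B0, t0 ∈ B0 → same block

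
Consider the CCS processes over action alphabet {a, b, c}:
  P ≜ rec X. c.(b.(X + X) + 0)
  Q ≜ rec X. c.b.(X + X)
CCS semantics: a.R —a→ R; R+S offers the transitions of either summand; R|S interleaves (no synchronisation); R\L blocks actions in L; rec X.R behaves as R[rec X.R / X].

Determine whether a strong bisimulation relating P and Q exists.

Reachable graph of P (3 states):
  s0 = rec X. c.(b.(X + X) + 0) has moves --c--▸ s1
  s1 = b.((rec X. c.(b.(X + X) + 0)) + (rec X. c.(b.(X + X) + 0))) + 0 has moves --b--▸ s2
  s2 = (rec X. c.(b.(X + X) + 0)) + (rec X. c.(b.(X + X) + 0)) has moves --c--▸ s1
Reachable graph of Q (3 states):
  t0 = rec X. c.b.(X + X) has moves --c--▸ t1
  t1 = b.((rec X. c.b.(X + X)) + (rec X. c.b.(X + X))) has moves --b--▸ t2
  t2 = (rec X. c.b.(X + X)) + (rec X. c.b.(X + X)) has moves --c--▸ t1
Partition-refinement fixed point:
  B0 = {s0, s2, t0, t2}
  B1 = {s1, t1}
s0 ∈ B0, t0 ∈ B0 → same block

bisimilar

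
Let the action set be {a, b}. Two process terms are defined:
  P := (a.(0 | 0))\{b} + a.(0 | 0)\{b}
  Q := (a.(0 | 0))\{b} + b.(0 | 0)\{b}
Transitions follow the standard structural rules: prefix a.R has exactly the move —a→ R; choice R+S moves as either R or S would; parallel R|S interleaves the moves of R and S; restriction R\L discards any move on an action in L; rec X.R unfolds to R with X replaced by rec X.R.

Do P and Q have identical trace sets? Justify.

LTS(P): 2 reachable states
  u0 = (a.(0 | 0))\{b} + a.(0 | 0)\{b} → =a=> u1
  u1 = (0 | 0)\{b} → ·
LTS(Q): 2 reachable states
  v0 = (a.(0 | 0))\{b} + b.(0 | 0)\{b} → =a=> v1, =b=> v1
  v1 = (0 | 0)\{b} → ·
Trace ⟨b⟩ through Q, begin at {v0}:
  step 1 (b): {v1}
  — Q admits the full trace.
Trace ⟨b⟩ through P, begin at {u0}:
  step 1 (b): no successor for P

NO — witness ⟨b⟩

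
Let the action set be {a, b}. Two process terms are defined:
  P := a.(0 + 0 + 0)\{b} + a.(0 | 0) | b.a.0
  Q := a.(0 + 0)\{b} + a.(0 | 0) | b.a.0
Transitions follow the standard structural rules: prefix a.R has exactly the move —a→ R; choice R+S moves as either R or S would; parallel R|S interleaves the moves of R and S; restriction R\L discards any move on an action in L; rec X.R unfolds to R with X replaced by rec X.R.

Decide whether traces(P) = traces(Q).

Reachable graph of P (7 states):
  p0 = a.(0 + 0 + 0)\{b} + a.(0 | 0) | b.a.0 :: ··a··> p1, ··a··> p2, ··b··> p3
  p1 = (0 + 0 + 0)\{b} :: stopped
  p2 = 0 | 0 | b.a.0 :: ··b··> p4
  p3 = a.(0 | 0) | a.0 :: ··a··> p4, ··a··> p5
  p4 = 0 | 0 | a.0 :: ··a··> p6
  p5 = a.(0 | 0) | 0 :: ··a··> p6
  p6 = 0 | 0 | 0 :: stopped
Reachable graph of Q (7 states):
  q0 = a.(0 + 0)\{b} + a.(0 | 0) | b.a.0 :: ··a··> q1, ··a··> q2, ··b··> q3
  q1 = (0 + 0)\{b} :: stopped
  q2 = 0 | 0 | b.a.0 :: ··b··> q4
  q3 = a.(0 | 0) | a.0 :: ··a··> q4, ··a··> q5
  q4 = 0 | 0 | a.0 :: ··a··> q6
  q5 = a.(0 | 0) | 0 :: ··a··> q6
  q6 = 0 | 0 | 0 :: stopped
Partition-refinement fixed point:
  B0 = {p0, q0}
  B1 = {p3, q3}
  B2 = {p4, p5, q4, q5}
  B3 = {p1, p6, q1, q6}
  B4 = {p2, q2}
p0 ∈ B0, q0 ∈ B0 → same block
Bisimilar ⇒ trace-equivalent.

YES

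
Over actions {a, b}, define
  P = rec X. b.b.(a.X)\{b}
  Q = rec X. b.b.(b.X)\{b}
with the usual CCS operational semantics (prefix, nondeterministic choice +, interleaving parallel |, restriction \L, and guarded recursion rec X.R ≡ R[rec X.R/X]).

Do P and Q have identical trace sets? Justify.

trace-distinct — witness ⟨bba⟩

P's transition system — 4 states:
  s0 = rec X. b.b.(a.X)\{b} ⊢ --b--▸ s1
  s1 = b.(a.(rec X. b.b.(a.X)\{b}))\{b} ⊢ --b--▸ s2
  s2 = (a.(rec X. b.b.(a.X)\{b}))\{b} ⊢ --a--▸ s3
  s3 = (rec X. b.b.(a.X)\{b})\{b} ⊢ deadlocked
Q's transition system — 3 states:
  t0 = rec X. b.b.(b.X)\{b} ⊢ --b--▸ t1
  t1 = b.(b.(rec X. b.b.(b.X)\{b}))\{b} ⊢ --b--▸ t2
  t2 = (b.(rec X. b.b.(b.X)\{b}))\{b} ⊢ deadlocked
Executing bba from P (initial set {s0}):
  after b @ step 1: {s1}
  after b @ step 2: {s2}
  after a @ step 3: {s3}
  P completes σ.
Executing bba from Q (initial set {t0}):
  after b @ step 1: {t1}
  after b @ step 2: {t2}
  after a @ step 3: no successor for Q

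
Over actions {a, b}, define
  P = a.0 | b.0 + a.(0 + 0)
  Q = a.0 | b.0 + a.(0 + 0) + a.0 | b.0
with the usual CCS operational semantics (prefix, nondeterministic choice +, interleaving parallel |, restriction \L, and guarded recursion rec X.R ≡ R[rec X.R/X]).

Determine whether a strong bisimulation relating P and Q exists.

Reachable graph of P (5 states):
  u0 = a.0 | b.0 + a.(0 + 0) ⊢ --a--▸ u1, --a--▸ u2, --b--▸ u3
  u1 = 0 + 0 ⊢ ∅
  u2 = 0 | b.0 ⊢ --b--▸ u4
  u3 = a.0 | 0 ⊢ --a--▸ u4
  u4 = 0 | 0 ⊢ ∅
Reachable graph of Q (5 states):
  v0 = a.0 | b.0 + a.(0 + 0) + a.0 | b.0 ⊢ --a--▸ v1, --a--▸ v2, --b--▸ v3
  v1 = 0 + 0 ⊢ ∅
  v2 = 0 | b.0 ⊢ --b--▸ v4
  v3 = a.0 | 0 ⊢ --a--▸ v4
  v4 = 0 | 0 ⊢ ∅
Coarsest stable partition (strong bisimilarity classes):
  B0 = {u0, v0}
  B1 = {u1, u4, v1, v4}
  B2 = {u2, v2}
  B3 = {u3, v3}
u0 ∈ B0, v0 ∈ B0 → same block

bisimilar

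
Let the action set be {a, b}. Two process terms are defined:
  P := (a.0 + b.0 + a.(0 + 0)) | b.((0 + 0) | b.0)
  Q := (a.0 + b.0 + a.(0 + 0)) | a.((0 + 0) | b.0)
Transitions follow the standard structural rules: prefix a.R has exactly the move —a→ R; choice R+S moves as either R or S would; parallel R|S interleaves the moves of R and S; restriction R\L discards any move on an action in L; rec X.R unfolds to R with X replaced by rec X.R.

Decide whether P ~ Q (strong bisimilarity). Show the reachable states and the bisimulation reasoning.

P ≁ Q

Reachable graph of P (9 states):
  u0 = (a.0 + b.0 + a.(0 + 0)) | b.((0 + 0) | b.0) | --a--▸ u1, --a--▸ u2, --b--▸ u2, --b--▸ u3
  u1 = (0 + 0) | b.((0 + 0) | b.0) | --b--▸ u4
  u2 = 0 | b.((0 + 0) | b.0) | --b--▸ u5
  u3 = (a.0 + b.0 + a.(0 + 0)) | ((0 + 0) | b.0) | --a--▸ u4, --a--▸ u5, --b--▸ u5, --b--▸ u6
  u4 = (0 + 0) | ((0 + 0) | b.0) | --b--▸ u7
  u5 = 0 | ((0 + 0) | b.0) | --b--▸ u8
  u6 = (a.0 + b.0 + a.(0 + 0)) | ((0 + 0) | 0) | --a--▸ u7, --a--▸ u8, --b--▸ u8
  u7 = (0 + 0) | ((0 + 0) | 0) | deadlocked
  u8 = 0 | ((0 + 0) | 0) | deadlocked
Reachable graph of Q (9 states):
  v0 = (a.0 + b.0 + a.(0 + 0)) | a.((0 + 0) | b.0) | --a--▸ v1, --a--▸ v2, --a--▸ v3, --b--▸ v3
  v1 = (0 + 0) | a.((0 + 0) | b.0) | --a--▸ v4
  v2 = (a.0 + b.0 + a.(0 + 0)) | ((0 + 0) | b.0) | --a--▸ v4, --a--▸ v5, --b--▸ v5, --b--▸ v6
  v3 = 0 | a.((0 + 0) | b.0) | --a--▸ v5
  v4 = (0 + 0) | ((0 + 0) | b.0) | --b--▸ v7
  v5 = 0 | ((0 + 0) | b.0) | --b--▸ v8
  v6 = (a.0 + b.0 + a.(0 + 0)) | ((0 + 0) | 0) | --a--▸ v7, --a--▸ v8, --b--▸ v8
  v7 = (0 + 0) | ((0 + 0) | 0) | deadlocked
  v8 = 0 | ((0 + 0) | 0) | deadlocked
Bisimilarity quotient blocks:
  B0 = {u0}
  B1 = {u1, u2}
  B2 = {u4, u5, v4, v5}
  B3 = {u7, u8, v7, v8}
  B4 = {u3, v2}
  B5 = {u6, v6}
  B6 = {v0}
  B7 = {v1, v3}
u0 ∈ B0, v0 ∈ B6 → different blocks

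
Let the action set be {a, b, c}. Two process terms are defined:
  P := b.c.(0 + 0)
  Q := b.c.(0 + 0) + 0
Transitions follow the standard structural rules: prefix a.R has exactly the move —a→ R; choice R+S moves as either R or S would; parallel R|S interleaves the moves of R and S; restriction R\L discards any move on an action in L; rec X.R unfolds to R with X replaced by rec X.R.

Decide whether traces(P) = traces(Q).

Reachable graph of P (3 states):
  u0 = b.c.(0 + 0) | —b→ u1
  u1 = c.(0 + 0) | —c→ u2
  u2 = 0 + 0 | stopped
Reachable graph of Q (3 states):
  v0 = b.c.(0 + 0) + 0 | —b→ v1
  v1 = c.(0 + 0) | —c→ v2
  v2 = 0 + 0 | stopped
Coarsest stable partition (strong bisimilarity classes):
  B0 = {u0, v0}
  B1 = {u1, v1}
  B2 = {u2, v2}
u0 ∈ B0, v0 ∈ B0 → same block
Bisimilar ⇒ trace-equivalent.

YES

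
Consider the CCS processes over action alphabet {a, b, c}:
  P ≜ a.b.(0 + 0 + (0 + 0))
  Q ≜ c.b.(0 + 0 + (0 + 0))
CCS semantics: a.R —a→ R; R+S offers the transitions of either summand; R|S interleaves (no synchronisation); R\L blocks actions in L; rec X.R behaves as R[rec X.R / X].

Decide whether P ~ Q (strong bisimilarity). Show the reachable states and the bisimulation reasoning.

P's transition system — 3 states:
  u0 = a.b.(0 + 0 + (0 + 0)) → —a→ u1
  u1 = b.(0 + 0 + (0 + 0)) → —b→ u2
  u2 = 0 + 0 + (0 + 0) → (no moves)
Q's transition system — 3 states:
  v0 = c.b.(0 + 0 + (0 + 0)) → —c→ v1
  v1 = b.(0 + 0 + (0 + 0)) → —b→ v2
  v2 = 0 + 0 + (0 + 0) → (no moves)
Coarsest stable partition (strong bisimilarity classes):
  B0 = {u0}
  B1 = {u1, v1}
  B2 = {u2, v2}
  B3 = {v0}
u0 ∈ B0, v0 ∈ B3 → different blocks

not bisimilar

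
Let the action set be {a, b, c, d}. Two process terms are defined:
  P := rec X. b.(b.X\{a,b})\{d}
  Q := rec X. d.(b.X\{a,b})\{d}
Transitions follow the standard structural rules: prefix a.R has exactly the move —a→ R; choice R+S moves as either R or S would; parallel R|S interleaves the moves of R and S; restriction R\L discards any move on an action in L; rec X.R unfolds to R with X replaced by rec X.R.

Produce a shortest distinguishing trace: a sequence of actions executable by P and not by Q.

b

Reachable graph of P (3 states):
  p0 = rec X. b.(b.X\{a,b})\{d} :: -b-> p1
  p1 = (b.(rec X. b.(b.X\{a,b})\{d})\{a,b})\{d} :: -b-> p2
  p2 = (rec X. b.(b.X\{a,b})\{d})\{a,b}\{d} :: ∅
Reachable graph of Q (3 states):
  q0 = rec X. d.(b.X\{a,b})\{d} :: -d-> q1
  q1 = (b.(rec X. d.(b.X\{a,b})\{d})\{a,b})\{d} :: -b-> q2
  q2 = (rec X. d.(b.X\{a,b})\{d})\{a,b}\{d} :: ∅
Trace ⟨b⟩ through P, begin at {p0}:
  step 1 (b): {p1}
  — P admits the full trace.
Trace ⟨b⟩ through Q, begin at {q0}:
  step 1 (b): ∅ (Q stuck)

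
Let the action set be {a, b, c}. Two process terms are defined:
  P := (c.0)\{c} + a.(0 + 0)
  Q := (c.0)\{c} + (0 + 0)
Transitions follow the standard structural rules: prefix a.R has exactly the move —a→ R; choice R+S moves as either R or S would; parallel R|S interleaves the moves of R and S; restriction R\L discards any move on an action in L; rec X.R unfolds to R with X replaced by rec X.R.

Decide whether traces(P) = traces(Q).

Reachable graph of P (2 states):
  s0 = (c.0)\{c} + a.(0 + 0) | =a=> s1
  s1 = 0 + 0 | ∅
Reachable graph of Q (1 states):
  t0 = (c.0)\{c} + (0 + 0) | ∅
Run σ = ⟨a⟩ on P: start {s0}
  after a @ step 1: {s1}
  — P admits the full trace.
Run σ = ⟨a⟩ on Q: start {t0}
  after a @ step 1: no successor for Q

NO — witness ⟨a⟩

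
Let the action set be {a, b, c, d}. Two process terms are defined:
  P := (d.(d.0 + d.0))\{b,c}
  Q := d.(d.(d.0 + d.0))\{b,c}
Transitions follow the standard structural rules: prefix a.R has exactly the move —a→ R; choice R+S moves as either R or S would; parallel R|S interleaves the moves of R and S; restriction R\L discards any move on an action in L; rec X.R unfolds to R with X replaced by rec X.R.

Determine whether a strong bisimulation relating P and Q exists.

P's transition system — 3 states:
  p0 = (d.(d.0 + d.0))\{b,c} → =d=> p1
  p1 = (d.0 + d.0)\{b,c} → =d=> p2
  p2 = 0\{b,c} → stopped
Q's transition system — 4 states:
  q0 = d.(d.(d.0 + d.0))\{b,c} → =d=> q1
  q1 = (d.(d.0 + d.0))\{b,c} → =d=> q2
  q2 = (d.0 + d.0)\{b,c} → =d=> q3
  q3 = 0\{b,c} → stopped
Partition-refinement fixed point:
  B0 = {p0, q1}
  B1 = {p1, q2}
  B2 = {p2, q3}
  B3 = {q0}
p0 ∈ B0, q0 ∈ B3 → different blocks

not bisimilar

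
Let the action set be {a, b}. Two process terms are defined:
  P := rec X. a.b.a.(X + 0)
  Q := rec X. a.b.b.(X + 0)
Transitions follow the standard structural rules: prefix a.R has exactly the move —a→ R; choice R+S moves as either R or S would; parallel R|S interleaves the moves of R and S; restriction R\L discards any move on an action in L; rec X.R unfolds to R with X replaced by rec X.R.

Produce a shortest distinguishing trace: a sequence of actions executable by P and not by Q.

aba

LTS(P): 4 reachable states
  u0 = rec X. a.b.a.(X + 0) has moves —a→ u1
  u1 = b.a.((rec X. a.b.a.(X + 0)) + 0) has moves —b→ u2
  u2 = a.((rec X. a.b.a.(X + 0)) + 0) has moves —a→ u3
  u3 = (rec X. a.b.a.(X + 0)) + 0 has moves —a→ u1
LTS(Q): 4 reachable states
  v0 = rec X. a.b.b.(X + 0) has moves —a→ v1
  v1 = b.b.((rec X. a.b.b.(X + 0)) + 0) has moves —b→ v2
  v2 = b.((rec X. a.b.b.(X + 0)) + 0) has moves —b→ v3
  v3 = (rec X. a.b.b.(X + 0)) + 0 has moves —a→ v1
Trace ⟨aba⟩ through P, begin at {u0}:
  step 1 (a): {u1}
  step 2 (b): {u2}
  step 3 (a): {u3}
  P completes σ.
Trace ⟨aba⟩ through Q, begin at {v0}:
  step 1 (a): {v1}
  step 2 (b): {v2}
  step 3 (a): ∅ (Q stuck)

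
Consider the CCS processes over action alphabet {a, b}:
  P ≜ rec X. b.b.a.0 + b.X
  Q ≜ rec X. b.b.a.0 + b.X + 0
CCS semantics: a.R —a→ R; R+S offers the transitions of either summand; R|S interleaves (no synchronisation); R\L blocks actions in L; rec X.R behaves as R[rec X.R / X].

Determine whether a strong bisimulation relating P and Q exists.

YES

P's transition system — 4 states:
  p0 = rec X. b.b.a.0 + b.X ⊢ --b--▸ p0, --b--▸ p1
  p1 = b.a.0 ⊢ --b--▸ p2
  p2 = a.0 ⊢ --a--▸ p3
  p3 = 0 ⊢ ∅
Q's transition system — 4 states:
  q0 = rec X. b.b.a.0 + b.X + 0 ⊢ --b--▸ q0, --b--▸ q1
  q1 = b.a.0 ⊢ --b--▸ q2
  q2 = a.0 ⊢ --a--▸ q3
  q3 = 0 ⊢ ∅
Bisimilarity quotient blocks:
  B0 = {p0, q0}
  B1 = {p1, q1}
  B2 = {p2, q2}
  B3 = {p3, q3}
p0 ∈ B0, q0 ∈ B0 → same block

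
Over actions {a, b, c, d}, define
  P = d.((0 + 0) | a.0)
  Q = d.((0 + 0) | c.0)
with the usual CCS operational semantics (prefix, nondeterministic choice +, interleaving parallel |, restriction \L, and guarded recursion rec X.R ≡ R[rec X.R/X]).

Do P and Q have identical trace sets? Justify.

trace-distinct — witness ⟨da⟩

LTS(P): 3 reachable states
  m0 = d.((0 + 0) | a.0) → --d--▸ m1
  m1 = (0 + 0) | a.0 → --a--▸ m2
  m2 = (0 + 0) | 0 → (no moves)
LTS(Q): 3 reachable states
  n0 = d.((0 + 0) | c.0) → --d--▸ n1
  n1 = (0 + 0) | c.0 → --c--▸ n2
  n2 = (0 + 0) | 0 → (no moves)
Executing da from P (initial set {m0}):
  [1] d ⇒ {m1}
  [2] a ⇒ {m2}
  ✓ P
Executing da from Q (initial set {n0}):
  [1] d ⇒ {n1}
  [2] a ⇒ ∅  — Q cannot continue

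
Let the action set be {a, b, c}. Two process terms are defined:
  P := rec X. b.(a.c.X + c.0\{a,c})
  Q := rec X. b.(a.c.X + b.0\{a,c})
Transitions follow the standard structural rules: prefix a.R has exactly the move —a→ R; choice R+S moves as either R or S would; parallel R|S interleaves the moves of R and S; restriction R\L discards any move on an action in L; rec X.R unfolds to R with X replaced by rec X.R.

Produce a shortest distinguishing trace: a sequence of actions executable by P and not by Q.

P's transition system — 4 states:
  p0 = rec X. b.(a.c.X + c.0\{a,c}) | --b--▸ p1
  p1 = a.c.(rec X. b.(a.c.X + c.0\{a,c})) + c.0\{a,c} | --a--▸ p2, --c--▸ p3
  p2 = c.(rec X. b.(a.c.X + c.0\{a,c})) | --c--▸ p0
  p3 = 0\{a,c} | ∅
Q's transition system — 4 states:
  q0 = rec X. b.(a.c.X + b.0\{a,c}) | --b--▸ q1
  q1 = a.c.(rec X. b.(a.c.X + b.0\{a,c})) + b.0\{a,c} | --a--▸ q2, --b--▸ q3
  q2 = c.(rec X. b.(a.c.X + b.0\{a,c})) | --c--▸ q0
  q3 = 0\{a,c} | ∅
Run σ = ⟨bc⟩ on P: start {p0}
  step 1 (b): {p1}
  step 2 (c): {p3}
  P completes σ.
Run σ = ⟨bc⟩ on Q: start {q0}
  step 1 (b): {q1}
  step 2 (c): ∅ (Q stuck)

bc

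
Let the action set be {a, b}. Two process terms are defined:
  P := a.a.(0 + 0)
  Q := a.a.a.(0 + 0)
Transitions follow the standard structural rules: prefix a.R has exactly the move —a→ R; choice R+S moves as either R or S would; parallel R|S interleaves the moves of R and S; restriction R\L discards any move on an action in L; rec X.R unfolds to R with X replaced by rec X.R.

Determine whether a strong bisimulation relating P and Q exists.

Reachable graph of P (3 states):
  s0 = a.a.(0 + 0) → -a-> s1
  s1 = a.(0 + 0) → -a-> s2
  s2 = 0 + 0 → ·
Reachable graph of Q (4 states):
  t0 = a.a.a.(0 + 0) → -a-> t1
  t1 = a.a.(0 + 0) → -a-> t2
  t2 = a.(0 + 0) → -a-> t3
  t3 = 0 + 0 → ·
Coarsest stable partition (strong bisimilarity classes):
  B0 = {s0, t1}
  B1 = {s1, t2}
  B2 = {s2, t3}
  B3 = {t0}
s0 ∈ B0, t0 ∈ B3 → different blocks

not bisimilar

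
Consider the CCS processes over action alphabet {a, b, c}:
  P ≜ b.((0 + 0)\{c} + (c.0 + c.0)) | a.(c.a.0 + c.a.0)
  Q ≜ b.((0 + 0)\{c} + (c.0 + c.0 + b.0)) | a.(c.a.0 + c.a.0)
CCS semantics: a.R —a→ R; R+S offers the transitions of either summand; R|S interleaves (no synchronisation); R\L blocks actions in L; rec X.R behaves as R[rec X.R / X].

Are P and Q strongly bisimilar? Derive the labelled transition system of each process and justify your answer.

Reachable graph of P (12 states):
  s0 = b.((0 + 0)\{c} + (c.0 + c.0)) | a.(c.a.0 + c.a.0) | ··a··> s1, ··b··> s2
  s1 = b.((0 + 0)\{c} + (c.0 + c.0)) | (c.a.0 + c.a.0) | ··b··> s3, ··c··> s4
  s2 = ((0 + 0)\{c} + (c.0 + c.0)) | a.(c.a.0 + c.a.0) | ··a··> s3, ··c··> s5
  s3 = ((0 + 0)\{c} + (c.0 + c.0)) | (c.a.0 + c.a.0) | ··c··> s6, ··c··> s7
  s4 = b.((0 + 0)\{c} + (c.0 + c.0)) | a.0 | ··a··> s8, ··b··> s6
  s5 = 0 | a.(c.a.0 + c.a.0) | ··a··> s7
  s6 = ((0 + 0)\{c} + (c.0 + c.0)) | a.0 | ··a··> s9, ··c··> s10
  s7 = 0 | (c.a.0 + c.a.0) | ··c··> s10
  s8 = b.((0 + 0)\{c} + (c.0 + c.0)) | 0 | ··b··> s9
  s9 = ((0 + 0)\{c} + (c.0 + c.0)) | 0 | ··c··> s11
  s10 = 0 | a.0 | ··a··> s11
  s11 = 0 | 0 | deadlocked
Reachable graph of Q (12 states):
  t0 = b.((0 + 0)\{c} + (c.0 + c.0 + b.0)) | a.(c.a.0 + c.a.0) | ··a··> t1, ··b··> t2
  t1 = b.((0 + 0)\{c} + (c.0 + c.0 + b.0)) | (c.a.0 + c.a.0) | ··b··> t3, ··c··> t4
  t2 = ((0 + 0)\{c} + (c.0 + c.0 + b.0)) | a.(c.a.0 + c.a.0) | ··a··> t3, ··b··> t5, ··c··> t5
  t3 = ((0 + 0)\{c} + (c.0 + c.0 + b.0)) | (c.a.0 + c.a.0) | ··b··> t6, ··c··> t6, ··c··> t7
  t4 = b.((0 + 0)\{c} + (c.0 + c.0 + b.0)) | a.0 | ··a··> t8, ··b··> t7
  t5 = 0 | a.(c.a.0 + c.a.0) | ··a··> t6
  t6 = 0 | (c.a.0 + c.a.0) | ··c··> t9
  t7 = ((0 + 0)\{c} + (c.0 + c.0 + b.0)) | a.0 | ··a··> t10, ··b··> t9, ··c··> t9
  t8 = b.((0 + 0)\{c} + (c.0 + c.0 + b.0)) | 0 | ··b··> t10
  t9 = 0 | a.0 | ··a··> t11
  t10 = ((0 + 0)\{c} + (c.0 + c.0 + b.0)) | 0 | ··b··> t11, ··c··> t11
  t11 = 0 | 0 | deadlocked
Coarsest stable partition (strong bisimilarity classes):
  B0 = {s0}
  B1 = {s1}
  B2 = {s4}
  B3 = {s8}
  B4 = {s9}
  B5 = {s11, t11}
  B6 = {s6}
  B7 = {s10, t9}
  B8 = {s3}
  B9 = {s7, t6}
  B10 = {s2}
  B11 = {s5, t5}
  B12 = {t0}
  B13 = {t2}
  B14 = {t3}
  B15 = {t7}
  B16 = {t10}
  B17 = {t1}
  B18 = {t4}
  B19 = {t8}
s0 ∈ B0, t0 ∈ B12 → different blocks

P ≁ Q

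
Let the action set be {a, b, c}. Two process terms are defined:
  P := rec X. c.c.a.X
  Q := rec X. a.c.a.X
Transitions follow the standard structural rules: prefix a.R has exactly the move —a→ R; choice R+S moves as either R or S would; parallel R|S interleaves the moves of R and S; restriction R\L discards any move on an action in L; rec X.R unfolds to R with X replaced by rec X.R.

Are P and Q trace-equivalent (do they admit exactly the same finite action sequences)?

Reachable graph of P (3 states):
  u0 = rec X. c.c.a.X :: —c→ u1
  u1 = c.a.(rec X. c.c.a.X) :: —c→ u2
  u2 = a.(rec X. c.c.a.X) :: —a→ u0
Reachable graph of Q (3 states):
  v0 = rec X. a.c.a.X :: —a→ v1
  v1 = c.a.(rec X. a.c.a.X) :: —c→ v2
  v2 = a.(rec X. a.c.a.X) :: —a→ v0
Executing c from P (initial set {u0}):
  [1] c ⇒ {u1}
  — P admits the full trace.
Executing c from Q (initial set {v0}):
  [1] c ⇒ ∅  — Q cannot continue

traces(P) ≠ traces(Q) — witness ⟨c⟩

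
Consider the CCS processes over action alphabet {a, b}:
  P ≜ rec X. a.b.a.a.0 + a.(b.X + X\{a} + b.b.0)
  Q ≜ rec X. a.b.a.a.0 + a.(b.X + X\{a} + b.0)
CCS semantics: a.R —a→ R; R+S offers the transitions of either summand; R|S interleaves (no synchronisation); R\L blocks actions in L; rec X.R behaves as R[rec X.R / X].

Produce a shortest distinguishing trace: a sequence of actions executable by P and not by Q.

abb

Reachable graph of P (7 states):
  u0 = rec X. a.b.a.a.0 + a.(b.X + X\{a} + b.b.0) :: =a=> u1, =a=> u2
  u1 = b.(rec X. a.b.a.a.0 + a.(b.X + X\{a} + b.b.0)) + (rec X. a.b.a.a.0 + a.(b.X + X\{a} + b.b.0))\{a} + b.b.0 :: =b=> u0, =b=> u3
  u2 = b.a.a.0 :: =b=> u4
  u3 = b.0 :: =b=> u5
  u4 = a.a.0 :: =a=> u6
  u5 = 0 :: deadlocked
  u6 = a.0 :: =a=> u5
Reachable graph of Q (6 states):
  v0 = rec X. a.b.a.a.0 + a.(b.X + X\{a} + b.0) :: =a=> v1, =a=> v2
  v1 = b.(rec X. a.b.a.a.0 + a.(b.X + X\{a} + b.0)) + (rec X. a.b.a.a.0 + a.(b.X + X\{a} + b.0))\{a} + b.0 :: =b=> v0, =b=> v3
  v2 = b.a.a.0 :: =b=> v4
  v3 = 0 :: deadlocked
  v4 = a.a.0 :: =a=> v5
  v5 = a.0 :: =a=> v3
Run σ = ⟨abb⟩ on P: start {u0}
  after a @ step 1: {u1, u2}
  after b @ step 2: {u0, u3, u4}
  after b @ step 3: {u5}
  — P admits the full trace.
Run σ = ⟨abb⟩ on Q: start {v0}
  after a @ step 1: {v1, v2}
  after b @ step 2: {v0, v3, v4}
  after b @ step 3: no successor for Q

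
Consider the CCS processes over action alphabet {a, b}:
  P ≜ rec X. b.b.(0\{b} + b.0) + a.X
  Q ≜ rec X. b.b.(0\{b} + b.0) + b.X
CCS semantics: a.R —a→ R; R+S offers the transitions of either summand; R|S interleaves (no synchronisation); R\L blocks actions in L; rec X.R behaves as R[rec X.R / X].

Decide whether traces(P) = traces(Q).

LTS(P): 4 reachable states
  p0 = rec X. b.b.(0\{b} + b.0) + a.X has moves —a→ p0, —b→ p1
  p1 = b.(0\{b} + b.0) has moves —b→ p2
  p2 = 0\{b} + b.0 has moves —b→ p3
  p3 = 0 has moves stopped
LTS(Q): 4 reachable states
  q0 = rec X. b.b.(0\{b} + b.0) + b.X has moves —b→ q0, —b→ q1
  q1 = b.(0\{b} + b.0) has moves —b→ q2
  q2 = 0\{b} + b.0 has moves —b→ q3
  q3 = 0 has moves stopped
Trace ⟨a⟩ through P, begin at {p0}:
  step 1 (a): {p0}
  ✓ P
Trace ⟨a⟩ through Q, begin at {q0}:
  step 1 (a): no successor for Q

trace-distinct — witness ⟨a⟩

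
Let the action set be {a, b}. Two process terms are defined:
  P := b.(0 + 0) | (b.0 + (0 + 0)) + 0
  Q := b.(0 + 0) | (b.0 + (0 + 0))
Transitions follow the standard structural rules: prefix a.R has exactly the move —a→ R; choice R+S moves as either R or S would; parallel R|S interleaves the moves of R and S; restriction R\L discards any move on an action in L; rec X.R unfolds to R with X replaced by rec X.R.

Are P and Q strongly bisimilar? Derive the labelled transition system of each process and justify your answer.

P ~ Q

P's transition system — 4 states:
  s0 = b.(0 + 0) | (b.0 + (0 + 0)) + 0 → --b--▸ s1, --b--▸ s2
  s1 = (0 + 0) | (b.0 + (0 + 0)) → --b--▸ s3
  s2 = b.(0 + 0) | 0 → --b--▸ s3
  s3 = (0 + 0) | 0 → deadlocked
Q's transition system — 4 states:
  t0 = b.(0 + 0) | (b.0 + (0 + 0)) → --b--▸ t1, --b--▸ t2
  t1 = (0 + 0) | (b.0 + (0 + 0)) → --b--▸ t3
  t2 = b.(0 + 0) | 0 → --b--▸ t3
  t3 = (0 + 0) | 0 → deadlocked
Partition-refinement fixed point:
  B0 = {s0, t0}
  B1 = {s1, s2, t1, t2}
  B2 = {s3, t3}
s0 ∈ B0, t0 ∈ B0 → same block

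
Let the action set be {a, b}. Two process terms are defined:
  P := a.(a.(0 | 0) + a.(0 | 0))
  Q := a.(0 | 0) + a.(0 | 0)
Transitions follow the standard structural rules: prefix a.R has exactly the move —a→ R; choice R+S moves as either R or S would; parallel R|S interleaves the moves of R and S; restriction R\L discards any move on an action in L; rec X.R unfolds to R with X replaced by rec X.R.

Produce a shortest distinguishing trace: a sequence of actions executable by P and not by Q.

P's transition system — 3 states:
  m0 = a.(a.(0 | 0) + a.(0 | 0)) → —a→ m1
  m1 = a.(0 | 0) + a.(0 | 0) → —a→ m2
  m2 = 0 | 0 → deadlocked
Q's transition system — 2 states:
  n0 = a.(0 | 0) + a.(0 | 0) → —a→ n1
  n1 = 0 | 0 → deadlocked
Trace ⟨aa⟩ through P, begin at {m0}:
  after a @ step 1: {m1}
  after a @ step 2: {m2}
  — P admits the full trace.
Trace ⟨aa⟩ through Q, begin at {n0}:
  after a @ step 1: {n1}
  after a @ step 2: ∅ (Q stuck)

aa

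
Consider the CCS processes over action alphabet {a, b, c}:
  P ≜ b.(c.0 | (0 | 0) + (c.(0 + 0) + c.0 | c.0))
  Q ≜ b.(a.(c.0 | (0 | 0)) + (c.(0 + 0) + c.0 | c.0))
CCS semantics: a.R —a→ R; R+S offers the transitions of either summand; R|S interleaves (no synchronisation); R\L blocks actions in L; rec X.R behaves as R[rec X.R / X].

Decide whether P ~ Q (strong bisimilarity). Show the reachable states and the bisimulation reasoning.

P's transition system — 7 states:
  m0 = b.(c.0 | (0 | 0) + (c.(0 + 0) + c.0 | c.0)) has moves --b--▸ m1
  m1 = c.0 | (0 | 0) + (c.(0 + 0) + c.0 | c.0) has moves --c--▸ m2, --c--▸ m3, --c--▸ m4, --c--▸ m5
  m2 = 0 + 0 has moves (no moves)
  m3 = 0 | (0 | 0) has moves (no moves)
  m4 = 0 | c.0 has moves --c--▸ m6
  m5 = c.0 | 0 has moves --c--▸ m6
  m6 = 0 | 0 has moves (no moves)
Q's transition system — 8 states:
  n0 = b.(a.(c.0 | (0 | 0)) + (c.(0 + 0) + c.0 | c.0)) has moves --b--▸ n1
  n1 = a.(c.0 | (0 | 0)) + (c.(0 + 0) + c.0 | c.0) has moves --a--▸ n2, --c--▸ n3, --c--▸ n4, --c--▸ n5
  n2 = c.0 | (0 | 0) has moves --c--▸ n6
  n3 = 0 + 0 has moves (no moves)
  n4 = 0 | c.0 has moves --c--▸ n7
  n5 = c.0 | 0 has moves --c--▸ n7
  n6 = 0 | (0 | 0) has moves (no moves)
  n7 = 0 | 0 has moves (no moves)
Coarsest stable partition (strong bisimilarity classes):
  B0 = {m0}
  B1 = {m1}
  B2 = {m2, m3, m6, n3, n6, n7}
  B3 = {m4, m5, n2, n4, n5}
  B4 = {n0}
  B5 = {n1}
m0 ∈ B0, n0 ∈ B4 → different blocks

not bisimilar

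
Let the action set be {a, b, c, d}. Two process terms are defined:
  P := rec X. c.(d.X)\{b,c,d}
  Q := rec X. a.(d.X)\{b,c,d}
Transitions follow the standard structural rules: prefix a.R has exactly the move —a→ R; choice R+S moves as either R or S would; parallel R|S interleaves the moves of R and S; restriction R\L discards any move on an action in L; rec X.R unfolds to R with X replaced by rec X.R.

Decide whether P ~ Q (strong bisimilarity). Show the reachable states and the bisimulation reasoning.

P's transition system — 2 states:
  m0 = rec X. c.(d.X)\{b,c,d} ⊢ ··c··> m1
  m1 = (d.(rec X. c.(d.X)\{b,c,d}))\{b,c,d} ⊢ (no moves)
Q's transition system — 2 states:
  n0 = rec X. a.(d.X)\{b,c,d} ⊢ ··a··> n1
  n1 = (d.(rec X. a.(d.X)\{b,c,d}))\{b,c,d} ⊢ (no moves)
Coarsest stable partition (strong bisimilarity classes):
  B0 = {m0}
  B1 = {m1, n1}
  B2 = {n0}
m0 ∈ B0, n0 ∈ B2 → different blocks

NO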